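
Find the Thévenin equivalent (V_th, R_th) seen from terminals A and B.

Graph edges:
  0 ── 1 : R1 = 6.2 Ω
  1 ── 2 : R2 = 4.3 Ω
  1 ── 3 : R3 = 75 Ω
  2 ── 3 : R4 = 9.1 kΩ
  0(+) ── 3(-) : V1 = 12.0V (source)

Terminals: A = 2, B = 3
Step 1 — V_th is the open-circuit voltage V_A - V_B (nothing connected across the terminals).
Nodal analysis, taking node 3 as the 0 V reference.
Source V1 fixes V_0 = 12 V.
KCL at each unknown node (sum of currents leaving = 0; resistances in Ω):
  Node 1: (V_1 - 12)/6.2 + (V_1 - V_2)/4.3 + (V_1 - 0)/75 = 0
  Node 2: (V_2 - V_1)/4.3 + (V_2 - 0)/9100 = 0
Collecting terms (coefficients in siemens):
  0.4072·V_1 - 0.2326·V_2 = 1.935
  0.2327·V_2 - 0.2326·V_1 = 0
Determinant D = (0.4072)(0.2327) - (-0.2326)(-0.2326) = 0.04065
V_1 = [(1.935)(0.2327) - (-0.2326)(0)]/D = 11.08 V
V_2 = [(0.4072)(0) - (1.935)(-0.2326)]/D = 11.07 V
V_th = V_2 - V_3 = 11.07 - 0 = 11.07 V
Step 2 — R_th: zero the source — replace V1 by a short circuit (node 3 merges into node 0) — and find the resistance seen between A (node 2) and B (node 0).
Reduce the network between node 2 (A) and node 0 (B) by series/parallel combination:
  Rp1 = R1 ‖ R3 (parallel, both between nodes 0 and 1) = 1/(1/6.2 + 1/75) = 5.727 Ω
  Rs1 = R2 + Rp1 (series, joined only at node 1) = 4.3 + 5.727 = 10.03 Ω
  Rp2 = R4 ‖ Rs1 (parallel, both between nodes 0 and 2) = 1/(1/9100 + 1/10.03) = 10.02 Ω
R_th = 10.02 Ω

Final answer: V_th = 11.07 V, R_th = 10.02 Ω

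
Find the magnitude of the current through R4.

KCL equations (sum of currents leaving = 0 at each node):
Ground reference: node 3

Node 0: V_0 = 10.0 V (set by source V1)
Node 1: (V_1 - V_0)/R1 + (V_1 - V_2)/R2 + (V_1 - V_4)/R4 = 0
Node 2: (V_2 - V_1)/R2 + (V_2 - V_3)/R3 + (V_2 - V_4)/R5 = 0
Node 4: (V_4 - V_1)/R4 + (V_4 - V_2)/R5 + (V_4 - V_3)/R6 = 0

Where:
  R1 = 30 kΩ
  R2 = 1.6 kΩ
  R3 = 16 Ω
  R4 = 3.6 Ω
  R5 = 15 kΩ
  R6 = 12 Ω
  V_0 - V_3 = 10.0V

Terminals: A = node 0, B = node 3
Nodal analysis, taking node 3 as the 0 V reference.
Source V1 fixes V_0 = 10 V.
KCL at each unknown node (sum of currents leaving = 0; resistances in Ω):
  Node 1: (V_1 - 10)/30000 + (V_1 - V_2)/1600 + (V_1 - V_4)/3.6 = 0
  Node 2: (V_2 - V_1)/1600 + (V_2 - 0)/16 + (V_2 - V_4)/15000 = 0
  Node 4: (V_4 - V_1)/3.6 + (V_4 - V_2)/15000 + (V_4 - 0)/12 = 0
Collecting terms (coefficients in siemens):
  0.2784·V_1 - 0.000625·V_2 - 0.2778·V_4 = 0.0003333
  0.06319·V_2 - 0.000625·V_1 - 0.00006667·V_4 = 0
  0.3612·V_4 - 0.2778·V_1 - 0.00006667·V_2 = 0
Solving these 3 simultaneous equations (Gaussian elimination) gives:
  V_1 = 0.005145 V, V_2 = 0.00005506 V, V_4 = 0.003957 V
I_R4 = (V_1 - V_4)/R4 = (0.005145 - 0.003957)/3.6 = 0.00033 A
|I_R4| = 0.00033 A

Final answer: |I_R4| = 0.00033 A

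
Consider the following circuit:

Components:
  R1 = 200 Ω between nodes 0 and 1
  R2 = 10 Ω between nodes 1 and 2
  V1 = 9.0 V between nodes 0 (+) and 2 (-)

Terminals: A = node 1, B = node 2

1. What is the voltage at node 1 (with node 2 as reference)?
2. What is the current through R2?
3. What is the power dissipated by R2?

Nodal analysis, taking node 2 as the 0 V reference.
Source V1 fixes V_0 = 9 V.
KCL at each unknown node (sum of currents leaving = 0; resistances in Ω):
  Node 1: (V_1 - 9)/200 + (V_1 - 0)/10 = 0
Collecting terms: 0.105 × V_1 = 0.045  =>  V_1 = 0.4286 V
Part 1:
  Read off the nodal solution: V_1 = 0.4286 V
Part 2:
  I_R2 = (V_1 - V_2)/R2 = (0.4286 - 0)/10 = 0.04286 A
  Magnitude: I_R2 = 0.04286 A
Part 3:
  I_R2 = (V_1 - V_2)/R2 = (0.4286 - 0)/10 = 0.04286 A
  P_R2 = I_R2² × R2 = (0.04286)² × 10 = 0.01837 W

Final answers:
1. V_1 = 0.4286 V
2. I_R2 = 0.04286 A
3. P_R2 = 0.01837 W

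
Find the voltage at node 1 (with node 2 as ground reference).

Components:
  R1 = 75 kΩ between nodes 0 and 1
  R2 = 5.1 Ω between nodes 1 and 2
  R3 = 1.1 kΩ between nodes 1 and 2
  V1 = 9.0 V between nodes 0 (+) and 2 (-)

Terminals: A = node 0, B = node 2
Nodal analysis, taking node 2 as the 0 V reference.
Source V1 fixes V_0 = 9 V.
KCL at each unknown node (sum of currents leaving = 0; resistances in Ω):
  Node 1: (V_1 - 9)/75000 + (V_1 - 0)/5.1 + (V_1 - 0)/1100 = 0
Collecting terms: 0.197 × V_1 = 0.00012  =>  V_1 = 0.0006091 V
The requested potential is V_1 = 0.0006091 V.

Final answer: V_1 = 0.0006091 V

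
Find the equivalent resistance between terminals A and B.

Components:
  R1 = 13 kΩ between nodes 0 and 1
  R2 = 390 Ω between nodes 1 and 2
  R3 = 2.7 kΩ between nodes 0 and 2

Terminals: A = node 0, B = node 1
Reduce the network between node 0 (A) and node 1 (B) by series/parallel combination:
  Rs1 = R3 + R2 (series, joined only at node 2) = 2700 + 390 = 3090 Ω
  Rp1 = R1 ‖ Rs1 (parallel, both between nodes 0 and 1) = 1/(1/13000 + 1/3090) = 2497 Ω
R_eq = 2.497 kΩ

Final answer: 2.497 kΩ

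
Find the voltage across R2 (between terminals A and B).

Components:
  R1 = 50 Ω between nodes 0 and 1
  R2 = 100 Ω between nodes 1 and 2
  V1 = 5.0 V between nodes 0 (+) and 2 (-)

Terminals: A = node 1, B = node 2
R1 and R2 are in series across V1 (node 0 → node 1 → node 2), and the output A–B is taken across R2, so this is a voltage divider.
Series current: I = V1/(R1 + R2) = 5/(50 + 100) = 5/150 = 0.03333 A
V_R2 = I × R2 = V1 × R2/(R1 + R2) = 5 × 100/150 = 3.333 V

Final answer: 3.333 V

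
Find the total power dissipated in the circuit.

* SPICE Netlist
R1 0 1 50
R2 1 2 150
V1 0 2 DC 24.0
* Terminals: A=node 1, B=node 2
Nodal analysis, taking node 2 as the 0 V reference.
Source V1 fixes V_0 = 24 V.
KCL at each unknown node (sum of currents leaving = 0; resistances in Ω):
  Node 1: (V_1 - 24)/50 + (V_1 - 0)/150 = 0
Collecting terms: 0.02667 × V_1 = 0.48  =>  V_1 = 18 V
Power in each resistor, P = (ΔV)²/R:
  P_R1 = (24 - 18)²/50 = 0.72 W
  P_R2 = (18 - 0)²/150 = 2.16 W
P_total = P_R1 + P_R2 = 2.88 W

Final answer: 2.88 W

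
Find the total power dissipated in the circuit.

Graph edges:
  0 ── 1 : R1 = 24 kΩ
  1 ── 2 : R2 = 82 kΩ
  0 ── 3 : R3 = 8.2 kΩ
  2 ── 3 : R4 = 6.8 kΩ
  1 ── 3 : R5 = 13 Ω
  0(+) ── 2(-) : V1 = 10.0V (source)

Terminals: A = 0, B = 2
Nodal analysis, taking node 2 as the 0 V reference.
Source V1 fixes V_0 = 10 V.
KCL at each unknown node (sum of currents leaving = 0; resistances in Ω):
  Node 1: (V_1 - 10)/24000 + (V_1 - 0)/82000 + (V_1 - V_3)/13 = 0
  Node 3: (V_3 - 10)/8200 + (V_3 - 0)/6800 + (V_3 - V_1)/13 = 0
Collecting terms (coefficients in siemens):
  0.07698·V_1 - 0.07692·V_3 = 0.0004167
  0.07719·V_3 - 0.07692·V_1 = 0.00122
Determinant D = (0.07698)(0.07719) - (-0.07692)(-0.07692) = 0.00002485
V_1 = [(0.0004167)(0.07719) - (-0.07692)(0.00122)]/D = 5.069 V
V_3 = [(0.07698)(0.00122) - (0.0004167)(-0.07692)]/D = 5.067 V
Power in each resistor, P = (ΔV)²/R:
  P_R1 = (10 - 5.069)²/24000 = 0.001013 W
  P_R2 = (5.069 - 0)²/82000 = 0.0003134 W
  P_R3 = (10 - 5.067)²/8200 = 0.002967 W
  P_R4 = (0 - 5.067)²/6800 = 0.003776 W
  P_R5 = (5.069 - 5.067)²/13 = 0.0000002682 W
P_total = P_R1 + P_R2 + P_R3 + P_R4 + P_R5 = 0.00807 W

Final answer: 0.00807 W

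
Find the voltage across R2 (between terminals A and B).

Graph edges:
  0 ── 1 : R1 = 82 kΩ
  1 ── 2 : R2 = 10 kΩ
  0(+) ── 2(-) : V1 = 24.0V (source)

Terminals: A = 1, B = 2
R1 and R2 are in series across V1 (node 0 → node 1 → node 2), and the output A–B is taken across R2, so this is a voltage divider.
Series current: I = V1/(R1 + R2) = 24/(82000 + 10000) = 24/92000 = 0.0002609 A
V_R2 = I × R2 = V1 × R2/(R1 + R2) = 24 × 10000/92000 = 2.609 V

Final answer: 2.609 V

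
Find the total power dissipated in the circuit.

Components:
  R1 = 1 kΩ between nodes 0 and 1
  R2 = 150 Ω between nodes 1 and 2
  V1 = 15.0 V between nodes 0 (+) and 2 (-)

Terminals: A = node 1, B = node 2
Nodal analysis, taking node 2 as the 0 V reference.
Source V1 fixes V_0 = 15 V.
KCL at each unknown node (sum of currents leaving = 0; resistances in Ω):
  Node 1: (V_1 - 15)/1000 + (V_1 - 0)/150 = 0
Collecting terms: 0.007667 × V_1 = 0.015  =>  V_1 = 1.957 V
Power in each resistor, P = (ΔV)²/R:
  P_R1 = (15 - 1.957)²/1000 = 0.1701 W
  P_R2 = (1.957 - 0)²/150 = 0.02552 W
P_total = P_R1 + P_R2 = 0.1957 W

Final answer: 0.1957 W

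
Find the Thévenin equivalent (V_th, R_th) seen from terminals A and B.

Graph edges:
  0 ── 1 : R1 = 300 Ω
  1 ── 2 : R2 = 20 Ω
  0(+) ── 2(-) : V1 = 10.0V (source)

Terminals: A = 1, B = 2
Step 1 — V_th is the open-circuit voltage V_A - V_B (nothing connected across the terminals).
Nodal analysis, taking node 2 as the 0 V reference.
Source V1 fixes V_0 = 10 V.
KCL at each unknown node (sum of currents leaving = 0; resistances in Ω):
  Node 1: (V_1 - 10)/300 + (V_1 - 0)/20 = 0
Collecting terms: 0.05333 × V_1 = 0.03333  =>  V_1 = 0.625 V
V_th = V_1 - V_2 = 0.625 - 0 = 0.625 V
Step 2 — R_th: zero the source — replace V1 by a short circuit (node 2 merges into node 0) — and find the resistance seen between A (node 1) and B (node 0).
Reduce the network between node 1 (A) and node 0 (B) by series/parallel combination:
  Rp1 = R1 ‖ R2 (parallel, both between nodes 0 and 1) = 1/(1/300 + 1/20) = 18.75 Ω
R_th = 18.75 Ω

Final answer: V_th = 0.625 V, R_th = 18.75 Ω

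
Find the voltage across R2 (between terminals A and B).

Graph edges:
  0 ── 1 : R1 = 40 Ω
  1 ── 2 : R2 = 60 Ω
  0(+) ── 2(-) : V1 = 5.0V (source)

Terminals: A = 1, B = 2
R1 and R2 are in series across V1 (node 0 → node 1 → node 2), and the output A–B is taken across R2, so this is a voltage divider.
Series current: I = V1/(R1 + R2) = 5/(40 + 60) = 5/100 = 0.05 A
V_R2 = I × R2 = V1 × R2/(R1 + R2) = 5 × 60/100 = 3 V

Final answer: 3 V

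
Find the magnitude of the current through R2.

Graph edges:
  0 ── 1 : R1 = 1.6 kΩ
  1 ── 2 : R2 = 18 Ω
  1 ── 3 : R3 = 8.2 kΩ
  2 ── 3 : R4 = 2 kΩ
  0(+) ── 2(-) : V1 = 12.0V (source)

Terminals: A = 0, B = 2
Nodal analysis, taking node 2 as the 0 V reference.
Source V1 fixes V_0 = 12 V.
KCL at each unknown node (sum of currents leaving = 0; resistances in Ω):
  Node 1: (V_1 - 12)/1600 + (V_1 - 0)/18 + (V_1 - V_3)/8200 = 0
  Node 3: (V_3 - V_1)/8200 + (V_3 - 0)/2000 = 0
Collecting terms (coefficients in siemens):
  0.0563·V_1 - 0.000122·V_3 = 0.0075
  0.000622·V_3 - 0.000122·V_1 = 0
Determinant D = (0.0563)(0.000622) - (-0.000122)(-0.000122) = 0.000035
V_1 = [(0.0075)(0.000622) - (-0.000122)(0)]/D = 0.1333 V
V_3 = [(0.0563)(0) - (0.0075)(-0.000122)]/D = 0.02613 V
I_R2 = (V_1 - V_2)/R2 = (0.1333 - 0)/18 = 0.007404 A
|I_R2| = 0.007404 A

Final answer: |I_R2| = 0.007404 A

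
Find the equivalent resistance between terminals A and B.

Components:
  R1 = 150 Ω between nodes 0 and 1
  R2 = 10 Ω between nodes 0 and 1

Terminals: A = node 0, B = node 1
Reduce the network between node 0 (A) and node 1 (B) by series/parallel combination:
  Rp1 = R1 ‖ R2 (parallel, both between nodes 0 and 1) = 1/(1/150 + 1/10) = 9.375 Ω
R_eq = 9.375 Ω

Final answer: 9.375 Ω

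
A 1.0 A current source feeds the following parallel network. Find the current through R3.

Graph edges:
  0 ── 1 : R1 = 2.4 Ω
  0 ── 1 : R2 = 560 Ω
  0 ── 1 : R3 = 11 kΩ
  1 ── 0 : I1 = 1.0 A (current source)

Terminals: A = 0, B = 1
All resistors sit directly between nodes 0 and 1, so they are in parallel and share one voltage V; the full source current 1 A splits among them.
1/R_par = 1/2.4 + 1/560 + 1/11000 = 0.4185 S  =>  R_par = 2.389 Ω
V = I × R_par = 1 × 2.389 = 2.389 V
I_R3 = V/R3 = 2.389/11000 = 0.0002172 A

Final answer: 0.0002172 A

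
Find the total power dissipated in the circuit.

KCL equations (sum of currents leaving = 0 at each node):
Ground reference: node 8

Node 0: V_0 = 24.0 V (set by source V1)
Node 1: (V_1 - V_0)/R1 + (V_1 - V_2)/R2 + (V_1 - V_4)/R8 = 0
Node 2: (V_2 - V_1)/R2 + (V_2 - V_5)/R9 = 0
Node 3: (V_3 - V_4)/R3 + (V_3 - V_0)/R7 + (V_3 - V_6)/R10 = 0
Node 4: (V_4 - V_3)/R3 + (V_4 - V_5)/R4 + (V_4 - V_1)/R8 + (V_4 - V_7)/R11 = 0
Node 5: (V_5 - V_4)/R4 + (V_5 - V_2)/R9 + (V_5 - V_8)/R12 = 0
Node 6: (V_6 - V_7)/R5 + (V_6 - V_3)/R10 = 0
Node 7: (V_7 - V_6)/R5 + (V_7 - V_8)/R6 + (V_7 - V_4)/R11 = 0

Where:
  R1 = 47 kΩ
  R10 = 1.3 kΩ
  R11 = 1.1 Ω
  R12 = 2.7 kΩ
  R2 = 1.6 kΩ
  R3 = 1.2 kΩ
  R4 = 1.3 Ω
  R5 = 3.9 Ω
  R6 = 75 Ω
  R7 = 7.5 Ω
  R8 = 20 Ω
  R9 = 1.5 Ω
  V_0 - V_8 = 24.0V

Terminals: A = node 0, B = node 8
Nodal analysis, taking node 8 as the 0 V reference.
Source V1 fixes V_0 = 24 V.
KCL at each unknown node (sum of currents leaving = 0; resistances in Ω):
  Node 1: (V_1 - 24)/47000 + (V_1 - V_2)/1600 + (V_1 - V_4)/20 = 0
  Node 2: (V_2 - V_1)/1600 + (V_2 - V_5)/1.5 = 0
  Node 3: (V_3 - V_4)/1200 + (V_3 - 24)/7.5 + (V_3 - V_6)/1300 = 0
  Node 4: (V_4 - V_3)/1200 + (V_4 - V_5)/1.3 + (V_4 - V_1)/20 + (V_4 - V_7)/1.1 = 0
  Node 5: (V_5 - V_4)/1.3 + (V_5 - V_2)/1.5 + (V_5 - 0)/2700 = 0
  Node 6: (V_6 - V_7)/3.9 + (V_6 - V_3)/1300 = 0
  Node 7: (V_7 - V_6)/3.9 + (V_7 - 0)/75 + (V_7 - V_4)/1.1 = 0
Collecting terms (coefficients in siemens):
  0.05065·V_1 - 0.000625·V_2 - 0.05·V_4 = 0.0005106
  0.6673·V_2 - 0.000625·V_1 - 0.6667·V_5 = 0
  0.1349·V_3 - 0.0008333·V_4 - 0.0007692·V_6 = 3.2
  1.729·V_4 - 0.05·V_1 - 0.0008333·V_3 - 0.7692·V_5 - 0.9091·V_7 = 0
  1.436·V_5 - 0.6667·V_2 - 0.7692·V_4 = 0
  0.2572·V_6 - 0.0007692·V_3 - 0.2564·V_7 = 0
  1.179·V_7 - 0.9091·V_4 - 0.2564·V_6 = 0
Solving these 7 simultaneous equations (Gaussian elimination) gives:
  V_1 = 2.539 V, V_2 = 2.529 V, V_3 = 23.75 V, V_4 = 2.53 V
  V_5 = 2.529 V, V_6 = 2.575 V, V_7 = 2.511 V
Power in each resistor, P = (ΔV)²/R:
  P_R1 = (24 - 2.539)²/47000 = 0.009799 W
  P_R2 = (2.539 - 2.529)²/1600 = 0.00000006508 W
  P_R3 = (23.75 - 2.53)²/1200 = 0.3751 W
  P_R4 = (2.53 - 2.529)²/1.3 = 0.000001125 W
  P_R5 = (2.575 - 2.511)²/3.9 = 0.001034 W
  P_R6 = (2.511 - 0)²/75 = 0.08409 W
  P_R7 = (24 - 23.75)²/7.5 = 0.008652 W
  P_R8 = (2.539 - 2.53)²/20 = 0.000004054 W
  P_R9 = (2.529 - 2.529)²/1.5 = 0.00000000006101 W
  P_R10 = (23.75 - 2.575)²/1300 = 0.3448 W
  P_R11 = (2.53 - 2.511)²/1.1 = 0.0003254 W
  P_R12 = (2.529 - 0)²/2700 = 0.002369 W
P_total = P_R1 + P_R2 + P_R3 + P_R4 + P_R5 + P_R6 + P_R7 + P_R8 + P_R9 + P_R10 + P_R11 + P_R12 = 0.8261 W

Final answer: 0.8261 W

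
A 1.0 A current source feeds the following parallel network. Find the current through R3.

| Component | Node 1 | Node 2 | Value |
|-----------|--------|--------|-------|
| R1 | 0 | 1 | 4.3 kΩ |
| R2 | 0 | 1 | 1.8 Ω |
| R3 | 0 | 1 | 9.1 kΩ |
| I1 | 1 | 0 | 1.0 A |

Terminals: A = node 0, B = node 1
All resistors sit directly between nodes 0 and 1, so they are in parallel and share one voltage V; the full source current 1 A splits among them.
1/R_par = 1/4300 + 1/1.8 + 1/9100 = 0.5559 S  =>  R_par = 1.799 Ω
V = I × R_par = 1 × 1.799 = 1.799 V
I_R3 = V/R3 = 1.799/9100 = 0.0001977 A

Final answer: 0.0001977 A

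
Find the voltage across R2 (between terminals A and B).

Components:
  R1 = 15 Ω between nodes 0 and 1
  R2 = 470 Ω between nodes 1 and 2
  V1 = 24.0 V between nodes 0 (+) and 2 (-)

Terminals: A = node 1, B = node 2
R1 and R2 are in series across V1 (node 0 → node 1 → node 2), and the output A–B is taken across R2, so this is a voltage divider.
Series current: I = V1/(R1 + R2) = 24/(15 + 470) = 24/485 = 0.04948 A
V_R2 = I × R2 = V1 × R2/(R1 + R2) = 24 × 470/485 = 23.26 V

Final answer: 23.26 V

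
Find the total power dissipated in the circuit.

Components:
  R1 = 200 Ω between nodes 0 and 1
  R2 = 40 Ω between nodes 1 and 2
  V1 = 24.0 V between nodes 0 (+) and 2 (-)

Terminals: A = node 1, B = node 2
Nodal analysis, taking node 2 as the 0 V reference.
Source V1 fixes V_0 = 24 V.
KCL at each unknown node (sum of currents leaving = 0; resistances in Ω):
  Node 1: (V_1 - 24)/200 + (V_1 - 0)/40 = 0
Collecting terms: 0.03 × V_1 = 0.12  =>  V_1 = 4 V
Power in each resistor, P = (ΔV)²/R:
  P_R1 = (24 - 4)²/200 = 2 W
  P_R2 = (4 - 0)²/40 = 0.4 W
P_total = P_R1 + P_R2 = 2.4 W

Final answer: 2.4 W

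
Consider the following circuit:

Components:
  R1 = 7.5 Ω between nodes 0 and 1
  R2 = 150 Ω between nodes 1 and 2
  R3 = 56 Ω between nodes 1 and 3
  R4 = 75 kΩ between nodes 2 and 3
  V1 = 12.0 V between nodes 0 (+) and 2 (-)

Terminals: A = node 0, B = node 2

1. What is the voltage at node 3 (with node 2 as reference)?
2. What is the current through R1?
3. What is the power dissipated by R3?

Nodal analysis, taking node 2 as the 0 V reference.
Source V1 fixes V_0 = 12 V.
KCL at each unknown node (sum of currents leaving = 0; resistances in Ω):
  Node 1: (V_1 - 12)/7.5 + (V_1 - 0)/150 + (V_1 - V_3)/56 = 0
  Node 3: (V_3 - V_1)/56 + (V_3 - 0)/75000 = 0
Collecting terms (coefficients in siemens):
  0.1579·V_1 - 0.01786·V_3 = 1.6
  0.01787·V_3 - 0.01786·V_1 = 0
Determinant D = (0.1579)(0.01787) - (-0.01786)(-0.01786) = 0.002502
V_1 = [(1.6)(0.01787) - (-0.01786)(0)]/D = 11.43 V
V_3 = [(0.1579)(0) - (1.6)(-0.01786)]/D = 11.42 V
Part 1:
  Read off the nodal solution: V_3 = 11.42 V
Part 2:
  I_R1 = (V_0 - V_1)/R1 = (12 - 11.43)/7.5 = 0.07634 A
  Magnitude: I_R1 = 0.07634 A
Part 3:
  I_R3 = (V_1 - V_3)/R3 = (11.43 - 11.42)/56 = 0.0001523 A
  P_R3 = I_R3² × R3 = (0.0001523)² × 56 = 0.000001298 W

Final answers:
1. V_3 = 11.42 V
2. I_R1 = 0.07634 A
3. P_R3 = 1.298e-06 W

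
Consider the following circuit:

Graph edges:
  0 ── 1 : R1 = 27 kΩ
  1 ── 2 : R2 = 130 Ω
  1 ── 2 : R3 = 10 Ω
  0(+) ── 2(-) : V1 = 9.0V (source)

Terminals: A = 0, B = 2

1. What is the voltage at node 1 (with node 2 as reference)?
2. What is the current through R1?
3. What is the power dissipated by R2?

Nodal analysis, taking node 2 as the 0 V reference.
Source V1 fixes V_0 = 9 V.
KCL at each unknown node (sum of currents leaving = 0; resistances in Ω):
  Node 1: (V_1 - 9)/27000 + (V_1 - 0)/130 + (V_1 - 0)/10 = 0
Collecting terms: 0.1077 × V_1 = 0.0003333  =>  V_1 = 0.003094 V
Part 1:
  Read off the nodal solution: V_1 = 0.003094 V
Part 2:
  I_R1 = (V_0 - V_1)/R1 = (9 - 0.003094)/27000 = 0.0003332 A
  Magnitude: I_R1 = 0.0003332 A
Part 3:
  I_R2 = (V_1 - V_2)/R2 = (0.003094 - 0)/130 = 0.0000238 A
  P_R2 = I_R2² × R2 = (0.0000238)² × 130 = 0.00000007365 W

Final answers:
1. V_1 = 0.003094 V
2. I_R1 = 0.0003332 A
3. P_R2 = 7.365e-08 W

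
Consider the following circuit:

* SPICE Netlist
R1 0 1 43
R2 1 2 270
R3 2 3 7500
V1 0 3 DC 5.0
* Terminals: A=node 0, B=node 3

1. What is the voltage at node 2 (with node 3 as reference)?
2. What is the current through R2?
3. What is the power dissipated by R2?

Nodal analysis, taking node 3 as the 0 V reference.
Source V1 fixes V_0 = 5 V.
KCL at each unknown node (sum of currents leaving = 0; resistances in Ω):
  Node 1: (V_1 - 5)/43 + (V_1 - V_2)/270 = 0
  Node 2: (V_2 - V_1)/270 + (V_2 - 0)/7500 = 0
Collecting terms (coefficients in siemens):
  0.02696·V_1 - 0.003704·V_2 = 0.1163
  0.003837·V_2 - 0.003704·V_1 = 0
Determinant D = (0.02696)(0.003837) - (-0.003704)(-0.003704) = 0.00008973
V_1 = [(0.1163)(0.003837) - (-0.003704)(0)]/D = 4.972 V
V_2 = [(0.02696)(0) - (0.1163)(-0.003704)]/D = 4.8 V
Part 1:
  Read off the nodal solution: V_2 = 4.8 V
Part 2:
  I_R2 = (V_1 - V_2)/R2 = (4.972 - 4.8)/270 = 0.00064 A
  Magnitude: I_R2 = 0.00064 A
Part 3:
  I_R2 = (V_1 - V_2)/R2 = (4.972 - 4.8)/270 = 0.00064 A
  P_R2 = I_R2² × R2 = (0.00064)² × 270 = 0.0001106 W

Final answers:
1. V_2 = 4.8 V
2. I_R2 = 0.00064 A
3. P_R2 = 0.0001106 W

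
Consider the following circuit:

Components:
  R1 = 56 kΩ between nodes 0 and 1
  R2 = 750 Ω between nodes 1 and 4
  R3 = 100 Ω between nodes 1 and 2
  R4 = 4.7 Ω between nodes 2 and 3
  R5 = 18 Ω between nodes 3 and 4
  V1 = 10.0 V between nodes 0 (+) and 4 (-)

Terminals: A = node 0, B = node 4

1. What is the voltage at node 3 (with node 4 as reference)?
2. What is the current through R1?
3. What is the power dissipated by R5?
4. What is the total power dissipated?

Nodal analysis, taking node 4 as the 0 V reference.
Source V1 fixes V_0 = 10 V.
KCL at each unknown node (sum of currents leaving = 0; resistances in Ω):
  Node 1: (V_1 - 10)/56000 + (V_1 - 0)/750 + (V_1 - V_2)/100 = 0
  Node 2: (V_2 - V_1)/100 + (V_2 - V_3)/4.7 = 0
  Node 3: (V_3 - V_2)/4.7 + (V_3 - 0)/18 = 0
Collecting terms (coefficients in siemens):
  0.01135·V_1 - 0.01·V_2 = 0.0001786
  0.2228·V_2 - 0.01·V_1 - 0.2128·V_3 = 0
  0.2683·V_3 - 0.2128·V_2 = 0
Solving these 3 simultaneous equations (Gaussian elimination) gives:
  V_1 = 0.01879 V, V_2 = 0.003477 V, V_3 = 0.002757 V
Part 1:
  Read off the nodal solution: V_3 = 0.002757 V
Part 2:
  I_R1 = (V_0 - V_1)/R1 = (10 - 0.01879)/56000 = 0.0001782 A
  Magnitude: I_R1 = 0.0001782 A
Part 3:
  I_R5 = (V_3 - V_4)/R5 = (0.002757 - 0)/18 = 0.0001532 A
  P_R5 = I_R5² × R5 = (0.0001532)² × 18 = 0.0000004223 W
Part 4:
  Power in each resistor, P = (ΔV)²/R:
    P_R1 = (10 - 0.01879)²/56000 = 0.001779 W
    P_R2 = (0.01879 - 0)²/750 = 0.000000471 W
    P_R3 = (0.01879 - 0.003477)²/100 = 0.000002346 W
    P_R4 = (0.003477 - 0.002757)²/4.7 = 0.0000001103 W
    P_R5 = (0.002757 - 0)²/18 = 0.0000004223 W
  P_total = P_R1 + P_R2 + P_R3 + P_R4 + P_R5 = 0.001782 W

Final answers:
1. V_3 = 0.002757 V
2. I_R1 = 0.0001782 A
3. P_R5 = 4.223e-07 W
4. P_total = 0.001782 W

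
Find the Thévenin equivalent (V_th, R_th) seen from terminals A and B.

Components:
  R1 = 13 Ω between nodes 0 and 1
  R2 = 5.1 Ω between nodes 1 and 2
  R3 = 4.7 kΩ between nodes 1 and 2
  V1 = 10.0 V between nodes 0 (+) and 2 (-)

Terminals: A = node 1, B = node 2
Step 1 — V_th is the open-circuit voltage V_A - V_B (nothing connected across the terminals).
Nodal analysis, taking node 2 as the 0 V reference.
Source V1 fixes V_0 = 10 V.
KCL at each unknown node (sum of currents leaving = 0; resistances in Ω):
  Node 1: (V_1 - 10)/13 + (V_1 - 0)/5.1 + (V_1 - 0)/4700 = 0
Collecting terms: 0.2732 × V_1 = 0.7692  =>  V_1 = 2.815 V
V_th = V_1 - V_2 = 2.815 - 0 = 2.815 V
Step 2 — R_th: zero the source — replace V1 by a short circuit (node 2 merges into node 0) — and find the resistance seen between A (node 1) and B (node 0).
Reduce the network between node 1 (A) and node 0 (B) by series/parallel combination:
  Rp1 = R1 ‖ R2 ‖ R3 (parallel, all between nodes 0 and 1) = 1/(1/13 + 1/5.1 + 1/4700) = 3.66 Ω
R_th = 3.66 Ω

Final answer: V_th = 2.815 V, R_th = 3.66 Ω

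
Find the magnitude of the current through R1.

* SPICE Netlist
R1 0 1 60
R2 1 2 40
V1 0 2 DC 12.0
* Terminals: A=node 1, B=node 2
Nodal analysis, taking node 2 as the 0 V reference.
Source V1 fixes V_0 = 12 V.
KCL at each unknown node (sum of currents leaving = 0; resistances in Ω):
  Node 1: (V_1 - 12)/60 + (V_1 - 0)/40 = 0
Collecting terms: 0.04167 × V_1 = 0.2  =>  V_1 = 4.8 V
I_R1 = (V_0 - V_1)/R1 = (12 - 4.8)/60 = 0.12 A
|I_R1| = 0.12 A

Final answer: |I_R1| = 0.12 A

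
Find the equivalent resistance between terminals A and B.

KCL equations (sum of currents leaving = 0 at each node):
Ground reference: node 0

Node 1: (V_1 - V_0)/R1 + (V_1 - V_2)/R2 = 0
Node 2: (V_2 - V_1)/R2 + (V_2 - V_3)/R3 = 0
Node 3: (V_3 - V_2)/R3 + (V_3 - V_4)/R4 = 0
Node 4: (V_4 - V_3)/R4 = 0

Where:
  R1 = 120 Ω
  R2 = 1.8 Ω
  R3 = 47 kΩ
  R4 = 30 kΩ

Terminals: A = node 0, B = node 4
Reduce the network between node 0 (A) and node 4 (B) by series/parallel combination:
  Rs1 = R1 + R2 (series, joined only at node 1) = 120 + 1.8 = 121.8 Ω
  Rs2 = R3 + Rs1 (series, joined only at node 2) = 47000 + 121.8 = 47120 Ω
  Rs3 = R4 + Rs2 (series, joined only at node 3) = 30000 + 47120 = 77120 Ω
R_eq = 77.12 kΩ

Final answer: 77.12 kΩ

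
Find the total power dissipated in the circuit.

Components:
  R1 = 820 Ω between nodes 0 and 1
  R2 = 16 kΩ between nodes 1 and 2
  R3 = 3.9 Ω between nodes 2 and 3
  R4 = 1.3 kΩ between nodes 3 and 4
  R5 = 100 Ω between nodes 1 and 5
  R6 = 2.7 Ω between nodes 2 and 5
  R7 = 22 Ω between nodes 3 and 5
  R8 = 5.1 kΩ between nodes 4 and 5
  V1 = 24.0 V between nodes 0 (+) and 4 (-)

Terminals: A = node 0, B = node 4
Nodal analysis, taking node 4 as the 0 V reference.
Source V1 fixes V_0 = 24 V.
KCL at each unknown node (sum of currents leaving = 0; resistances in Ω):
  Node 1: (V_1 - 24)/820 + (V_1 - V_2)/16000 + (V_1 - V_5)/100 = 0
  Node 2: (V_2 - V_1)/16000 + (V_2 - V_3)/3.9 + (V_2 - V_5)/2.7 = 0
  Node 3: (V_3 - V_2)/3.9 + (V_3 - 0)/1300 + (V_3 - V_5)/22 = 0
  Node 5: (V_5 - V_1)/100 + (V_5 - V_2)/2.7 + (V_5 - V_3)/22 + (V_5 - 0)/5100 = 0
Collecting terms (coefficients in siemens):
  0.01128·V_1 - 0.0000625·V_2 - 0.01·V_5 = 0.02927
  0.6268·V_2 - 0.0000625·V_1 - 0.2564·V_3 - 0.3704·V_5 = 0
  0.3026·V_3 - 0.2564·V_2 - 0.04545·V_5 = 0
  0.426·V_5 - 0.01·V_1 - 0.3704·V_2 - 0.04545·V_3 = 0
Solving these 4 simultaneous equations (Gaussian elimination) gives:
  V_1 = 13.95 V, V_2 = 12.71 V, V_3 = 12.68 V, V_5 = 12.73 V
Power in each resistor, P = (ΔV)²/R:
  P_R1 = (24 - 13.95)²/820 = 0.1231 W
  P_R2 = (13.95 - 12.71)²/16000 = 0.00009575 W
  P_R3 = (12.71 - 12.68)²/3.9 = 0.0002201 W
  P_R4 = (12.68 - 0)²/1300 = 0.1238 W
  P_R5 = (13.95 - 12.73)²/100 = 0.01483 W
  P_R6 = (12.71 - 12.73)²/2.7 = 0.0001493 W
  P_R7 = (12.68 - 12.73)²/22 = 0.0001108 W
  P_R8 = (0 - 12.73)²/5100 = 0.03179 W
P_total = P_R1 + P_R2 + P_R3 + P_R4 + P_R5 + P_R6 + P_R7 + P_R8 = 0.2941 W

Final answer: 0.2941 W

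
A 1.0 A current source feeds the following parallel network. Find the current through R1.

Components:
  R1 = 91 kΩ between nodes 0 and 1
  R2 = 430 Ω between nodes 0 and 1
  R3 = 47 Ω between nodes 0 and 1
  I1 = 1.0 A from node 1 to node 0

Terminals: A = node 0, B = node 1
All resistors sit directly between nodes 0 and 1, so they are in parallel and share one voltage V; the full source current 1 A splits among them.
1/R_par = 1/91000 + 1/430 + 1/47 = 0.02361 S  =>  R_par = 42.35 Ω
V = I × R_par = 1 × 42.35 = 42.35 V
I_R1 = V/R1 = 42.35/91000 = 0.0004654 A

Final answer: 0.0004654 A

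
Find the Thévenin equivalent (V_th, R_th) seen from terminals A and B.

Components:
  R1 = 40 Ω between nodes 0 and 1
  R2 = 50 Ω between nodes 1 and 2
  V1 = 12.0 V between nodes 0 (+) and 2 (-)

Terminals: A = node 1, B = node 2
Step 1 — V_th is the open-circuit voltage V_A - V_B (nothing connected across the terminals).
Nodal analysis, taking node 2 as the 0 V reference.
Source V1 fixes V_0 = 12 V.
KCL at each unknown node (sum of currents leaving = 0; resistances in Ω):
  Node 1: (V_1 - 12)/40 + (V_1 - 0)/50 = 0
Collecting terms: 0.045 × V_1 = 0.3  =>  V_1 = 6.667 V
V_th = V_1 - V_2 = 6.667 - 0 = 6.667 V
Step 2 — R_th: zero the source — replace V1 by a short circuit (node 2 merges into node 0) — and find the resistance seen between A (node 1) and B (node 0).
Reduce the network between node 1 (A) and node 0 (B) by series/parallel combination:
  Rp1 = R1 ‖ R2 (parallel, both between nodes 0 and 1) = 1/(1/40 + 1/50) = 22.22 Ω
R_th = 22.22 Ω

Final answer: V_th = 6.667 V, R_th = 22.22 Ω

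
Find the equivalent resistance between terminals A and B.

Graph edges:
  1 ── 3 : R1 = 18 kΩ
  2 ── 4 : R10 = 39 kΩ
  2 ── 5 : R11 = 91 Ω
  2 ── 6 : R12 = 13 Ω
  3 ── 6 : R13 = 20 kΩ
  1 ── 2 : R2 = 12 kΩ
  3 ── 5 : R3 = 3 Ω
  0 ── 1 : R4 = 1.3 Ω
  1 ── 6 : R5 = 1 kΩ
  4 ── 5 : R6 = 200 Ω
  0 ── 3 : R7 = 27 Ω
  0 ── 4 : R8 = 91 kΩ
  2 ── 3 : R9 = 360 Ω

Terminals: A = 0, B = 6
The network is not a plain series/parallel combination. Inject a 1 A test current into terminal A (node 0) and return it from terminal B (node 6); then R_eq = V_A / (1 A).
Nodal analysis, taking node 6 as the 0 V reference.
Current source I_test pushes 1 A into node 0 and draws it out of node 6.
KCL at each unknown node (sum of currents leaving = 0; resistances in Ω):
  Node 0: (V_0 - V_1)/1.3 + (V_0 - V_3)/27 + (V_0 - V_4)/91000 - 1 = 0
  Node 1: (V_1 - V_0)/1.3 + (V_1 - V_3)/18000 + (V_1 - V_2)/12000 + (V_1 - 0)/1000 = 0
  Node 2: (V_2 - V_1)/12000 + (V_2 - V_3)/360 + (V_2 - V_4)/39000 + (V_2 - V_5)/91 + (V_2 - 0)/13 = 0
  Node 3: (V_3 - V_0)/27 + (V_3 - V_1)/18000 + (V_3 - V_2)/360 + (V_3 - V_5)/3 + (V_3 - 0)/20000 = 0
  Node 4: (V_4 - V_0)/91000 + (V_4 - V_2)/39000 + (V_4 - V_5)/200 = 0
  Node 5: (V_5 - V_2)/91 + (V_5 - V_3)/3 + (V_5 - V_4)/200 = 0
Collecting terms (coefficients in siemens):
  0.8063·V_0 - 0.7692·V_1 - 0.03704·V_3 - 0.00001099·V_4 = 1
  0.7704·V_1 - 0.7692·V_0 - 0.00008333·V_2 - 0.00005556·V_3 = 0
  0.0908·V_2 - 0.00008333·V_1 - 0.002778·V_3 - 0.00002564·V_4 - 0.01099·V_5 = 0
  0.3733·V_3 - 0.03704·V_0 - 0.00005556·V_1 - 0.002778·V_2 - 0.3333·V_5 = 0
  0.005037·V_4 - 0.00001099·V_0 - 0.00002564·V_2 - 0.005·V_5 = 0
  0.3493·V_5 - 0.01099·V_2 - 0.3333·V_3 - 0.005·V_4 = 0
Solving these 6 simultaneous equations (Gaussian elimination) gives:
  V_0 = 101.6 V, V_1 = 101.5 V, V_2 = 11.63 V, V_3 = 77.64 V
  V_4 = 75.26 V, V_5 = 75.52 V
R_eq = V_0 / 1 A = 101.6 Ω

Final answer: 101.6 Ω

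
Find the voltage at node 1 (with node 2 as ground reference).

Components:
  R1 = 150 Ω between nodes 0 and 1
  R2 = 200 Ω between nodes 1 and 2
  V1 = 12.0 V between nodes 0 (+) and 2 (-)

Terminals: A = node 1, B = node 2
Nodal analysis, taking node 2 as the 0 V reference.
Source V1 fixes V_0 = 12 V.
KCL at each unknown node (sum of currents leaving = 0; resistances in Ω):
  Node 1: (V_1 - 12)/150 + (V_1 - 0)/200 = 0
Collecting terms: 0.01167 × V_1 = 0.08  =>  V_1 = 6.857 V
The requested potential is V_1 = 6.857 V.

Final answer: V_1 = 6.857 V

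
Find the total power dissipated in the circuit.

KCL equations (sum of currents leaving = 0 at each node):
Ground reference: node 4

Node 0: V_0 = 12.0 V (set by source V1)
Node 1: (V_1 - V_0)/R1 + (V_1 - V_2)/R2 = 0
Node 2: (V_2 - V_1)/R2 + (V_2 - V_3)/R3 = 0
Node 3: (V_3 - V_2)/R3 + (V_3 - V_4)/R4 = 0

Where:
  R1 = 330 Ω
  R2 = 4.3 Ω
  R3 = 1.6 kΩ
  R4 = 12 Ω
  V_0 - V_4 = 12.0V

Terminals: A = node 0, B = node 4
Nodal analysis, taking node 4 as the 0 V reference.
Source V1 fixes V_0 = 12 V.
KCL at each unknown node (sum of currents leaving = 0; resistances in Ω):
  Node 1: (V_1 - 12)/330 + (V_1 - V_2)/4.3 = 0
  Node 2: (V_2 - V_1)/4.3 + (V_2 - V_3)/1600 = 0
  Node 3: (V_3 - V_2)/1600 + (V_3 - 0)/12 = 0
Collecting terms (coefficients in siemens):
  0.2356·V_1 - 0.2326·V_2 = 0.03636
  0.2332·V_2 - 0.2326·V_1 - 0.000625·V_3 = 0
  0.08396·V_3 - 0.000625·V_2 = 0
Solving these 3 simultaneous equations (Gaussian elimination) gives:
  V_1 = 9.965 V, V_2 = 9.939 V, V_3 = 0.07399 V
Power in each resistor, P = (ΔV)²/R:
  P_R1 = (12 - 9.965)²/330 = 0.01254 W
  P_R2 = (9.965 - 9.939)²/4.3 = 0.0001635 W
  P_R3 = (9.939 - 0.07399)²/1600 = 0.06082 W
  P_R4 = (0.07399 - 0)²/12 = 0.0004562 W
P_total = P_R1 + P_R2 + P_R3 + P_R4 = 0.07399 W

Final answer: 0.07399 W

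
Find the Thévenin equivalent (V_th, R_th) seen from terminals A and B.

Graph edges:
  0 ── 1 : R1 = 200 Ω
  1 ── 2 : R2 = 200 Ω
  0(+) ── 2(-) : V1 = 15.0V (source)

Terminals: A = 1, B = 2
Step 1 — V_th is the open-circuit voltage V_A - V_B (nothing connected across the terminals).
Nodal analysis, taking node 2 as the 0 V reference.
Source V1 fixes V_0 = 15 V.
KCL at each unknown node (sum of currents leaving = 0; resistances in Ω):
  Node 1: (V_1 - 15)/200 + (V_1 - 0)/200 = 0
Collecting terms: 0.01 × V_1 = 0.075  =>  V_1 = 7.5 V
V_th = V_1 - V_2 = 7.5 - 0 = 7.5 V
Step 2 — R_th: zero the source — replace V1 by a short circuit (node 2 merges into node 0) — and find the resistance seen between A (node 1) and B (node 0).
Reduce the network between node 1 (A) and node 0 (B) by series/parallel combination:
  Rp1 = R1 ‖ R2 (parallel, both between nodes 0 and 1) = 1/(1/200 + 1/200) = 100 Ω
R_th = 100 Ω

Final answer: V_th = 7.5 V, R_th = 100 Ω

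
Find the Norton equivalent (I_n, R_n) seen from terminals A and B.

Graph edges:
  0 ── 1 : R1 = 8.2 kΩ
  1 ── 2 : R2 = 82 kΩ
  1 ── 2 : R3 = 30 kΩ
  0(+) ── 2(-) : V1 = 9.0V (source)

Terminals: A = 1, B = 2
Find the Thévenin equivalent first; then I_n = V_th/R_th and R_n = R_th.
Step 1 — V_th is the open-circuit voltage V_A - V_B (nothing connected across the terminals).
Nodal analysis, taking node 2 as the 0 V reference.
Source V1 fixes V_0 = 9 V.
KCL at each unknown node (sum of currents leaving = 0; resistances in Ω):
  Node 1: (V_1 - 9)/8200 + (V_1 - 0)/82000 + (V_1 - 0)/30000 = 0
Collecting terms: 0.0001675 × V_1 = 0.001098  =>  V_1 = 6.553 V
V_th = V_1 - V_2 = 6.553 - 0 = 6.553 V
Step 2 — R_th: zero the source — replace V1 by a short circuit (node 2 merges into node 0) — and find the resistance seen between A (node 1) and B (node 0).
Reduce the network between node 1 (A) and node 0 (B) by series/parallel combination:
  Rp1 = R1 ‖ R2 ‖ R3 (parallel, all between nodes 0 and 1) = 1/(1/8200 + 1/82000 + 1/30000) = 5971 Ω
R_th = 5.971 kΩ
I_n = V_th/R_th = 6.553/5971 = 0.001098 A, and R_n = R_th = 5.971 kΩ

Final answer: I_n = 0.001098 A, R_n = 5.971 kΩ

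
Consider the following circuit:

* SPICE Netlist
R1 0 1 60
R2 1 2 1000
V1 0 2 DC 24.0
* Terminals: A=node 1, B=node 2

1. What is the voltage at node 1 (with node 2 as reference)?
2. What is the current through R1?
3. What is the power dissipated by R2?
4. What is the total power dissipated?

Nodal analysis, taking node 2 as the 0 V reference.
Source V1 fixes V_0 = 24 V.
KCL at each unknown node (sum of currents leaving = 0; resistances in Ω):
  Node 1: (V_1 - 24)/60 + (V_1 - 0)/1000 = 0
Collecting terms: 0.01767 × V_1 = 0.4  =>  V_1 = 22.64 V
Part 1:
  Read off the nodal solution: V_1 = 22.64 V
Part 2:
  I_R1 = (V_0 - V_1)/R1 = (24 - 22.64)/60 = 0.02264 A
  Magnitude: I_R1 = 0.02264 A
Part 3:
  I_R2 = (V_1 - V_2)/R2 = (22.64 - 0)/1000 = 0.02264 A
  P_R2 = I_R2² × R2 = (0.02264)² × 1000 = 0.5126 W
Part 4:
  Power in each resistor, P = (ΔV)²/R:
    P_R1 = (24 - 22.64)²/60 = 0.03076 W
    P_R2 = (22.64 - 0)²/1000 = 0.5126 W
  P_total = P_R1 + P_R2 = 0.5434 W

Final answers:
1. V_1 = 22.64 V
2. I_R1 = 0.02264 A
3. P_R2 = 0.5126 W
4. P_total = 0.5434 W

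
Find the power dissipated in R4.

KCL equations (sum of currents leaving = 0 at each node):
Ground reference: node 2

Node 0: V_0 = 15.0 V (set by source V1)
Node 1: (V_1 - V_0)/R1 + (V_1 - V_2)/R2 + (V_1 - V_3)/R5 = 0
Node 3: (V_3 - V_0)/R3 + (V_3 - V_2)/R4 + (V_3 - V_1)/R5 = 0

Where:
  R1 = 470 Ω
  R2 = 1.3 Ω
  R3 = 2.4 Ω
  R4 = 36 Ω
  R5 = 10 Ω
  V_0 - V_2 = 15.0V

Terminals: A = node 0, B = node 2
Nodal analysis, taking node 2 as the 0 V reference.
Source V1 fixes V_0 = 15 V.
KCL at each unknown node (sum of currents leaving = 0; resistances in Ω):
  Node 1: (V_1 - 15)/470 + (V_1 - 0)/1.3 + (V_1 - V_3)/10 = 0
  Node 3: (V_3 - 15)/2.4 + (V_3 - 0)/36 + (V_3 - V_1)/10 = 0
Collecting terms (coefficients in siemens):
  0.8714·V_1 - 0.1·V_3 = 0.03191
  0.5444·V_3 - 0.1·V_1 = 6.25
Determinant D = (0.8714)(0.5444) - (-0.1)(-0.1) = 0.4644
V_1 = [(0.03191)(0.5444) - (-0.1)(6.25)]/D = 1.383 V
V_3 = [(0.8714)(6.25) - (0.03191)(-0.1)]/D = 11.73 V
I_R4 = (V_2 - V_3)/R4 = (0 - 11.73)/36 = -0.3259 A
P_R4 = I_R4² × R4 = (-0.3259)² × 36 = 3.824 W

Final answer: 3.824 W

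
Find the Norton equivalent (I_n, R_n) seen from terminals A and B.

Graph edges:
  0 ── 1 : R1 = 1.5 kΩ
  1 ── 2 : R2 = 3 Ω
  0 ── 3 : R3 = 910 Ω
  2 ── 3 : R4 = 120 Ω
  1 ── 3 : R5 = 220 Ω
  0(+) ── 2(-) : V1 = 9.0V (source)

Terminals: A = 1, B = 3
Find the Thévenin equivalent first; then I_n = V_th/R_th and R_n = R_th.
Step 1 — V_th is the open-circuit voltage V_A - V_B (nothing connected across the terminals).
Nodal analysis, taking node 2 as the 0 V reference.
Source V1 fixes V_0 = 9 V.
KCL at each unknown node (sum of currents leaving = 0; resistances in Ω):
  Node 1: (V_1 - 9)/1500 + (V_1 - 0)/3 + (V_1 - V_3)/220 = 0
  Node 3: (V_3 - 9)/910 + (V_3 - 0)/120 + (V_3 - V_1)/220 = 0
Collecting terms (coefficients in siemens):
  0.3385·V_1 - 0.004545·V_3 = 0.006
  0.01398·V_3 - 0.004545·V_1 = 0.00989
Determinant D = (0.3385)(0.01398) - (-0.004545)(-0.004545) = 0.004711
V_1 = [(0.006)(0.01398) - (-0.004545)(0.00989)]/D = 0.02734 V
V_3 = [(0.3385)(0.00989) - (0.006)(-0.004545)]/D = 0.7165 V
V_th = V_1 - V_3 = 0.02734 - 0.7165 = -0.6891 V
Step 2 — R_th: zero the source — replace V1 by a short circuit (node 2 merges into node 0) — and find the resistance seen between A (node 1) and B (node 3).
Reduce the network between node 1 (A) and node 3 (B) by series/parallel combination:
  Rp1 = R1 ‖ R2 (parallel, both between nodes 0 and 1) = 1/(1/1500 + 1/3) = 2.994 Ω
  Rp2 = R3 ‖ R4 (parallel, both between nodes 0 and 3) = 1/(1/910 + 1/120) = 106 Ω
  Rs1 = Rp1 + Rp2 (series, joined only at node 0) = 2.994 + 106 = 109 Ω
  Rp3 = R5 ‖ Rs1 (parallel, both between nodes 1 and 3) = 1/(1/220 + 1/109) = 72.89 Ω
R_th = 72.89 Ω
I_n = V_th/R_th = -0.6891/72.89 = -0.009454 A, and R_n = R_th = 72.89 Ω

Final answer: I_n = -0.009454 A, R_n = 72.89 Ω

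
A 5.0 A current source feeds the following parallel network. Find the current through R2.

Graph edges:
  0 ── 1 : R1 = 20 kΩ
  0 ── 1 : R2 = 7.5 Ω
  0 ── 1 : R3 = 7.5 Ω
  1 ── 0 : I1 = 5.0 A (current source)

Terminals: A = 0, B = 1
All resistors sit directly between nodes 0 and 1, so they are in parallel and share one voltage V; the full source current 5 A splits among them.
1/R_par = 1/20000 + 1/7.5 + 1/7.5 = 0.2667 S  =>  R_par = 3.749 Ω
V = I × R_par = 5 × 3.749 = 18.75 V
I_R2 = V/R2 = 18.75/7.5 = 2.5 A

Final answer: 2.5 A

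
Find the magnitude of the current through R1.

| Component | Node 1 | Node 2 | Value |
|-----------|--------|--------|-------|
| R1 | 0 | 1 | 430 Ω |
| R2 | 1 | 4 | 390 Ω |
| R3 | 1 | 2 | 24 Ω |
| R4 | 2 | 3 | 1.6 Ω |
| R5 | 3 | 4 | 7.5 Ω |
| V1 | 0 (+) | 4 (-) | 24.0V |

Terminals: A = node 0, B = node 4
Nodal analysis, taking node 4 as the 0 V reference.
Source V1 fixes V_0 = 24 V.
KCL at each unknown node (sum of currents leaving = 0; resistances in Ω):
  Node 1: (V_1 - 24)/430 + (V_1 - 0)/390 + (V_1 - V_2)/24 = 0
  Node 2: (V_2 - V_1)/24 + (V_2 - V_3)/1.6 = 0
  Node 3: (V_3 - V_2)/1.6 + (V_3 - 0)/7.5 = 0
Collecting terms (coefficients in siemens):
  0.04656·V_1 - 0.04167·V_2 = 0.05581
  0.6667·V_2 - 0.04167·V_1 - 0.625·V_3 = 0
  0.7583·V_3 - 0.625·V_2 = 0
Solving these 3 simultaneous equations (Gaussian elimination) gives:
  V_1 = 1.59 V, V_2 = 0.4372 V, V_3 = 0.3603 V
I_R1 = (V_0 - V_1)/R1 = (24 - 1.59)/430 = 0.05212 A
|I_R1| = 0.05212 A

Final answer: |I_R1| = 0.05212 A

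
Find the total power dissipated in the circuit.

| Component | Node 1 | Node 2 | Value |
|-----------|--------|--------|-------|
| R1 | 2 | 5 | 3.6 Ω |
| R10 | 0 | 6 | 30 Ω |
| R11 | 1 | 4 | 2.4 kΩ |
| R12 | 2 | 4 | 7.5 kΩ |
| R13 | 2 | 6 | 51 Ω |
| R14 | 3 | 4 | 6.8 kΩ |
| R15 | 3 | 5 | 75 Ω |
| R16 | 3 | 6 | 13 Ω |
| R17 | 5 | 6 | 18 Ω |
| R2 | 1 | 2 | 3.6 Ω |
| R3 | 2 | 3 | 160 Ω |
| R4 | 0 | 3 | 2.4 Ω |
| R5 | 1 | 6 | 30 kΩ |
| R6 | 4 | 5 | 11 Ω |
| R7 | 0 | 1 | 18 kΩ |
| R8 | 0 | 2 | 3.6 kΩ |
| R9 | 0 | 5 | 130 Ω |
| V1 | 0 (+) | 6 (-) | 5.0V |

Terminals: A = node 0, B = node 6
Nodal analysis, taking node 6 as the 0 V reference.
Source V1 fixes V_0 = 5 V.
KCL at each unknown node (sum of currents leaving = 0; resistances in Ω):
  Node 1: (V_1 - V_2)/3.6 + (V_1 - 0)/30000 + (V_1 - 5)/18000 + (V_1 - V_4)/2400 = 0
  Node 2: (V_2 - V_5)/3.6 + (V_2 - V_1)/3.6 + (V_2 - V_3)/160 + (V_2 - 5)/3600 + (V_2 - V_4)/7500 + (V_2 - 0)/51 = 0
  Node 3: (V_3 - V_2)/160 + (V_3 - 5)/2.4 + (V_3 - V_4)/6800 + (V_3 - V_5)/75 + (V_3 - 0)/13 = 0
  Node 4: (V_4 - V_5)/11 + (V_4 - V_1)/2400 + (V_4 - V_2)/7500 + (V_4 - V_3)/6800 = 0
  Node 5: (V_5 - V_2)/3.6 + (V_5 - V_4)/11 + (V_5 - 5)/130 + (V_5 - V_3)/75 + (V_5 - 0)/18 = 0
Collecting terms (coefficients in siemens):
  0.2783·V_1 - 0.2778·V_2 - 0.0004167·V_4 = 0.0002778
  0.5818·V_2 - 0.2778·V_1 - 0.00625·V_3 - 0.0001333·V_4 - 0.2778·V_5 = 0.001389
  0.5133·V_3 - 0.00625·V_2 - 0.0001471·V_4 - 0.01333·V_5 = 2.083
  0.09161·V_4 - 0.0004167·V_1 - 0.0001333·V_2 - 0.0001471·V_3 - 0.09091·V_5 = 0
  0.4453·V_5 - 0.2778·V_2 - 0.01333·V_3 - 0.09091·V_4 = 0.03846
Solving these 5 simultaneous equations (Gaussian elimination) gives:
  V_1 = 1.168 V, V_2 = 1.167 V, V_3 = 4.104 V, V_4 = 1.184 V
  V_5 = 1.179 V
Power in each resistor, P = (ΔV)²/R:
  P_R1 = (1.167 - 1.179)²/3.6 = 0.00003898 W
  P_R2 = (1.168 - 1.167)²/3.6 = 0.0000001173 W
  P_R3 = (1.167 - 4.104)²/160 = 0.05389 W
  P_R4 = (5 - 4.104)²/2.4 = 0.3347 W
  P_R5 = (1.168 - 0)²/30000 = 0.00004548 W
  P_R6 = (1.184 - 1.179)²/11 = 0.000001946 W
  P_R7 = (5 - 1.168)²/18000 = 0.0008158 W
  P_R8 = (5 - 1.167)²/3600 = 0.00408 W
  P_R9 = (5 - 1.179)²/130 = 0.1123 W
  P_R10 = (5 - 0)²/30 = 0.8333 W
  P_R11 = (1.168 - 1.184)²/2400 = 0.0000001043 W
  P_R12 = (1.167 - 1.184)²/7500 = 0.00000003618 W
  P_R13 = (1.167 - 0)²/51 = 0.02672 W
  P_R14 = (4.104 - 1.184)²/6800 = 0.001254 W
  P_R15 = (4.104 - 1.179)²/75 = 0.114 W
  P_R16 = (4.104 - 0)²/13 = 1.295 W
  P_R17 = (1.179 - 0)²/18 = 0.07726 W
P_total = P_R1 + P_R2 + P_R3 + P_R4 + P_R5 + P_R6 + P_R7 + P_R8 + P_R9 + P_R10 + P_R11 + P_R12 + P_R13 + P_R14 + P_R15 + P_R16 + P_R17 = 2.854 W

Final answer: 2.854 W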